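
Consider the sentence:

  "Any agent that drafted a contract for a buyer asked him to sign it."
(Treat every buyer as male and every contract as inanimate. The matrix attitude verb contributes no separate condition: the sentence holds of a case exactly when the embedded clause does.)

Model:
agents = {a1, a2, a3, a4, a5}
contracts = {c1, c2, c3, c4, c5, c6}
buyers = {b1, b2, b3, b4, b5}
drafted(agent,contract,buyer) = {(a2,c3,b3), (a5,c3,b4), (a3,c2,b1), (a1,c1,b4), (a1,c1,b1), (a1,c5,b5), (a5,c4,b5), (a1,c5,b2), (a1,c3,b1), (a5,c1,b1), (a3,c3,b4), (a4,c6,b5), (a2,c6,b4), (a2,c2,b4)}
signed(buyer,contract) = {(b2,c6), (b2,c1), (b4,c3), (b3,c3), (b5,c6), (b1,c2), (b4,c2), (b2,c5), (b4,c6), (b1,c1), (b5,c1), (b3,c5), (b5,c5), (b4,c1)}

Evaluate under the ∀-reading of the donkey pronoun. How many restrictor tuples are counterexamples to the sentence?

"him" takes "a buyer" as antecedent and "it" takes "a contract"; both are donkey pronouns co-varying with the restrictor.
Strong reading: for every (a,c,b) with drafted(a,c,b), signed(b,c).
Restrictor triples: (a1,c1,b1)→signed(b1,c1) ✓  (a1,c1,b4)→signed(b4,c1) ✓  (a1,c3,b1)→signed(b1,c3) ✗  (a1,c5,b2)→signed(b2,c5) ✓  (a1,c5,b5)→signed(b5,c5) ✓  (a2,c2,b4)→signed(b4,c2) ✓  (a2,c3,b3)→signed(b3,c3) ✓  (a2,c6,b4)→signed(b4,c6) ✓  (a3,c2,b1)→signed(b1,c2) ✓  (a3,c3,b4)→signed(b4,c3) ✓  (a4,c6,b5)→signed(b5,c6) ✓  (a5,c1,b1)→signed(b1,c1) ✓  (a5,c3,b4)→signed(b4,c3) ✓  (a5,c4,b5)→signed(b5,c4) ✗
Counterexamples (restrictor triples failing the scope): 2.

2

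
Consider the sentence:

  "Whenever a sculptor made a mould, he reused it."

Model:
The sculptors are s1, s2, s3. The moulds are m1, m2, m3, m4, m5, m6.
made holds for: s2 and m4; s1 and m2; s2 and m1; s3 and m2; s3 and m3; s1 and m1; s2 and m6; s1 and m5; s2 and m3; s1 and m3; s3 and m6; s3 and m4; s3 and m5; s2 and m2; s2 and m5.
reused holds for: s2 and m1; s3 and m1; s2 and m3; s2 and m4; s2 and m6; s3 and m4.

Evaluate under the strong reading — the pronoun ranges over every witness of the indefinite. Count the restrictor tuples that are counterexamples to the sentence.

"it" takes "a mould" as antecedent — a donkey pronoun bound across the clause boundary.
Strong reading: for every (s,m) with made(s,m), reused(s,m).
Restrictor pairs: (s1,m1) ✗  (s1,m2) ✗  (s1,m3) ✗  (s1,m5) ✗  (s2,m1) ✓  (s2,m2) ✗  (s2,m3) ✓  (s2,m4) ✓  (s2,m5) ✗  (s2,m6) ✓  (s3,m2) ✗  (s3,m3) ✗  (s3,m4) ✓  (s3,m5) ✗  (s3,m6) ✗
Counterexamples (restrictor pairs failing the scope): 10.

10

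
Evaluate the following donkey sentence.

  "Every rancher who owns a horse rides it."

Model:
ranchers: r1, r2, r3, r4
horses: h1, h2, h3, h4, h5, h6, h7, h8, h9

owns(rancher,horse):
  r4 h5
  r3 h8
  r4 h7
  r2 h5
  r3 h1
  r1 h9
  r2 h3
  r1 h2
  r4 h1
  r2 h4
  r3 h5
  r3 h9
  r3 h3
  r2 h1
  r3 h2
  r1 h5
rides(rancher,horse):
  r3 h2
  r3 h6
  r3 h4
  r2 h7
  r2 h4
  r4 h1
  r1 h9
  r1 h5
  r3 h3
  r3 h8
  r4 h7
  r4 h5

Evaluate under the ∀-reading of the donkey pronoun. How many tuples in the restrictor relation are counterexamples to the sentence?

"it" takes "a horse" as antecedent — a donkey pronoun bound across the clause boundary.
Strong reading: for every (r,h) with owns(r,h), rides(r,h).
Restrictor pairs: (r1,h2) ✗  (r1,h5) ✓  (r1,h9) ✓  (r2,h1) ✗  (r2,h3) ✗  (r2,h4) ✓  (r2,h5) ✗  (r3,h1) ✗  (r3,h2) ✓  (r3,h3) ✓  (r3,h5) ✗  (r3,h8) ✓  (r3,h9) ✗  (r4,h1) ✓  (r4,h5) ✓  (r4,h7) ✓
Counterexamples (restrictor pairs failing the scope): 7.

7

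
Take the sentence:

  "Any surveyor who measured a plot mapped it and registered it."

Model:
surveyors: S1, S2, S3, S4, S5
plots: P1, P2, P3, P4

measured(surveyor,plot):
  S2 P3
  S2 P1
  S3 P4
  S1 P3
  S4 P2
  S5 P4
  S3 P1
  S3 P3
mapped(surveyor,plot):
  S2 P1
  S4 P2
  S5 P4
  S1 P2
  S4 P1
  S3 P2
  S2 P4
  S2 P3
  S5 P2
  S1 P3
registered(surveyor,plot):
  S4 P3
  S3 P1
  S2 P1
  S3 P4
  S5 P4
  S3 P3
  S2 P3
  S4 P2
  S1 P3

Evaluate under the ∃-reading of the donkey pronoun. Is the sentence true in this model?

False

"it" takes "a plot" as antecedent — a donkey pronoun bound across the clause boundary.
Weak reading: every surveyor s with some measured-plot has at least one measured-plot p such that mapped(s,p) ∧ registered(s,p).
Per surveyor: S1:✓  S2:✓  S3:✗  S4:✓  S5:✓
S3 has no witness among its measured-plots.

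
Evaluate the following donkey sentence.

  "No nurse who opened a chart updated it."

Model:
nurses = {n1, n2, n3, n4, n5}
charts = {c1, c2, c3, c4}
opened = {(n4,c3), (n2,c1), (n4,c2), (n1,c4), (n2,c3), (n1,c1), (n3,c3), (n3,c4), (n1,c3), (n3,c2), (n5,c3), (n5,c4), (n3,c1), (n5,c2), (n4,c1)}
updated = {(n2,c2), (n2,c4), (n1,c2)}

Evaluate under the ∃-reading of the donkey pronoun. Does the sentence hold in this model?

"it" takes "a chart" as antecedent — a donkey pronoun bound across the clause boundary.
Truth condition: for no (n,c) with opened(n,c) does updated(n,c) hold.
Restrictor pairs — does the scope hold? (n1,c1):fails  (n1,c3):fails  (n1,c4):fails  (n2,c1):fails  (n2,c3):fails  (n3,c1):fails  (n3,c2):fails  (n3,c3):fails  (n3,c4):fails  (n4,c1):fails  (n4,c2):fails  (n4,c3):fails  (n5,c2):fails  (n5,c3):fails  (n5,c4):fails
Scope holds for no restrictor pair, so the sentence is true.

True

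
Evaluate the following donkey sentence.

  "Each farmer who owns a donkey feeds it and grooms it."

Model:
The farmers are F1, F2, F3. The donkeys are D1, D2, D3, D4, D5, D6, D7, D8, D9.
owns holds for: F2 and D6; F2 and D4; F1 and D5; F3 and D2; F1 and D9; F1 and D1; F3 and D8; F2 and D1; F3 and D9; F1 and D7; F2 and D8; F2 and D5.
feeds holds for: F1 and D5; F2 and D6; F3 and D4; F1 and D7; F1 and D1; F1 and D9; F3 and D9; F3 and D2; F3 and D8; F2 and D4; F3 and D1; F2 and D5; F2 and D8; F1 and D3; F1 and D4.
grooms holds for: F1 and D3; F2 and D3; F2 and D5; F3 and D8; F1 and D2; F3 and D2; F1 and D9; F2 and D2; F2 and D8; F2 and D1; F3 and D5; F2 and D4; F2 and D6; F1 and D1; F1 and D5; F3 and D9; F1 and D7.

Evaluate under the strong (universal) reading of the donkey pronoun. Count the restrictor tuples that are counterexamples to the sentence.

1

"it" takes "a donkey" as antecedent — a donkey pronoun bound across the clause boundary.
Strong reading: for every (f,d) with owns(f,d), feeds(f,d) ∧ grooms(f,d).
Restrictor pairs: (F1,D1) ✓  (F1,D5) ✓  (F1,D7) ✓  (F1,D9) ✓  (F2,D1) ✗  (F2,D4) ✓  (F2,D5) ✓  (F2,D6) ✓  (F2,D8) ✓  (F3,D2) ✓  (F3,D8) ✓  (F3,D9) ✓
Counterexamples (restrictor pairs failing the scope): 1.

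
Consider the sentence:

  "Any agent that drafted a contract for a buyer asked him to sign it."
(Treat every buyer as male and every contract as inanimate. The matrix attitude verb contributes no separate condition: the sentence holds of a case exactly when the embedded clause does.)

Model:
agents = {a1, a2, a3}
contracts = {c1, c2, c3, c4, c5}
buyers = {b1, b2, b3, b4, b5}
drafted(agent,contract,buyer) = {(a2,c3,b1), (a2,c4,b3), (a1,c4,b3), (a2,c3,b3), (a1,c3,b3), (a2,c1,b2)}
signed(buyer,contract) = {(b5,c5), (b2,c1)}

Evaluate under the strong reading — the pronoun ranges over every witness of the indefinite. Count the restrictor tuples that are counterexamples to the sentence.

5

"him" takes "a buyer" as antecedent and "it" takes "a contract"; both are donkey pronouns co-varying with the restrictor.
Strong reading: for every (a,c,b) with drafted(a,c,b), signed(b,c).
Restrictor triples: (a1,c3,b3)→signed(b3,c3) ✗  (a1,c4,b3)→signed(b3,c4) ✗  (a2,c1,b2)→signed(b2,c1) ✓  (a2,c3,b1)→signed(b1,c3) ✗  (a2,c3,b3)→signed(b3,c3) ✗  (a2,c4,b3)→signed(b3,c4) ✗
Counterexamples (restrictor triples failing the scope): 5.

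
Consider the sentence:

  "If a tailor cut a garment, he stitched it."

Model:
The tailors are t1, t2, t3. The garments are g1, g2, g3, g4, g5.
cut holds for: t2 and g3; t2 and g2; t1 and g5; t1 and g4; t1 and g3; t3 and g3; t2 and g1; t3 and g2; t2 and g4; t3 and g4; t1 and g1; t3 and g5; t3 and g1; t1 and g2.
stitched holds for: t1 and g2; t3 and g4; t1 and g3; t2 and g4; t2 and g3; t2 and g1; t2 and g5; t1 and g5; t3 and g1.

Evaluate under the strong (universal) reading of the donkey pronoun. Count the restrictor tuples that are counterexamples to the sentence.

6

"it" takes "a garment" as antecedent — a donkey pronoun bound across the clause boundary.
Strong reading: for every (t,g) with cut(t,g), stitched(t,g).
Restrictor pairs: (t1,g1) ✗  (t1,g2) ✓  (t1,g3) ✓  (t1,g4) ✗  (t1,g5) ✓  (t2,g1) ✓  (t2,g2) ✗  (t2,g3) ✓  (t2,g4) ✓  (t3,g1) ✓  (t3,g2) ✗  (t3,g3) ✗  (t3,g4) ✓  (t3,g5) ✗
Counterexamples (restrictor pairs failing the scope): 6.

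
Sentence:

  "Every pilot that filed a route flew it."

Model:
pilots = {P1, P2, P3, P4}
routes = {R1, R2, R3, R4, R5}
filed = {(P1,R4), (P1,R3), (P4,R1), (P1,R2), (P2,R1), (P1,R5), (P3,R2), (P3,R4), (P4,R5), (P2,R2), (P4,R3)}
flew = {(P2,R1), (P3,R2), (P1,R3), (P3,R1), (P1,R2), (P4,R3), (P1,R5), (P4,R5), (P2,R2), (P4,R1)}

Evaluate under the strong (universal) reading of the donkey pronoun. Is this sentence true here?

"it" takes "a route" as antecedent — a donkey pronoun bound across the clause boundary.
Strong reading: for every (p,r) with filed(p,r), flew(p,r).
Restrictor pairs: (P1,R2) ✓  (P1,R3) ✓  (P1,R4) ✗  (P1,R5) ✓  (P2,R1) ✓  (P2,R2) ✓  (P3,R2) ✓  (P3,R4) ✗  (P4,R1) ✓  (P4,R3) ✓  (P4,R5) ✓
Counterexample: (P1,R4) is in filed but fails the scope.

False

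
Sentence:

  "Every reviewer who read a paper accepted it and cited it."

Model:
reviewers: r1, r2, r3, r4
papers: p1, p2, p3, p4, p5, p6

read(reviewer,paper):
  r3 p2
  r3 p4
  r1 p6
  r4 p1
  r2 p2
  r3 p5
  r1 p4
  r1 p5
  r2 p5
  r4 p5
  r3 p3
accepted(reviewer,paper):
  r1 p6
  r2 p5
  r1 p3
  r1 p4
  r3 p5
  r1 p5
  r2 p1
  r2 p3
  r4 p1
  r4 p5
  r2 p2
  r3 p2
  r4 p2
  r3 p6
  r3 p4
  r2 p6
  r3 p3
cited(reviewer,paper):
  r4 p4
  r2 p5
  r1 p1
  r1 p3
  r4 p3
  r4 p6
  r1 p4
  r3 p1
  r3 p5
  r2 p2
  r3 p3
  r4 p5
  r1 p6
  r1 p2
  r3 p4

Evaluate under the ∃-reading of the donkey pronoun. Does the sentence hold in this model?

True

"it" takes "a paper" as antecedent — a donkey pronoun bound across the clause boundary.
Weak reading: every reviewer r with some read-paper has at least one read-paper p such that accepted(r,p) ∧ cited(r,p).
Per reviewer: r1:✓  r2:✓  r3:✓  r4:✓
Every reviewer in the restrictor has a witness.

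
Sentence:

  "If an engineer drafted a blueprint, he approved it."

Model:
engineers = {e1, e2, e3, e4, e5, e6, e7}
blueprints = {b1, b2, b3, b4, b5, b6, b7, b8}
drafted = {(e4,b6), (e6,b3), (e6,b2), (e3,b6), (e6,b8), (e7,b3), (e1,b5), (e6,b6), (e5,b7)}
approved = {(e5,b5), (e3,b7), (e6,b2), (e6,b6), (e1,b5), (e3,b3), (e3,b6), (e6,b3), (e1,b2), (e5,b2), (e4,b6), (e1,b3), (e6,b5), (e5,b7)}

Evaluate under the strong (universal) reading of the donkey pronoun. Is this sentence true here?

"it" takes "a blueprint" as antecedent — a donkey pronoun bound across the clause boundary.
Strong reading: for every (e,b) with drafted(e,b), approved(e,b).
Restrictor pairs: (e1,b5) ✓  (e3,b6) ✓  (e4,b6) ✓  (e5,b7) ✓  (e6,b2) ✓  (e6,b3) ✓  (e6,b6) ✓  (e6,b8) ✗  (e7,b3) ✗
Counterexample: (e6,b8) is in drafted but fails the scope.

False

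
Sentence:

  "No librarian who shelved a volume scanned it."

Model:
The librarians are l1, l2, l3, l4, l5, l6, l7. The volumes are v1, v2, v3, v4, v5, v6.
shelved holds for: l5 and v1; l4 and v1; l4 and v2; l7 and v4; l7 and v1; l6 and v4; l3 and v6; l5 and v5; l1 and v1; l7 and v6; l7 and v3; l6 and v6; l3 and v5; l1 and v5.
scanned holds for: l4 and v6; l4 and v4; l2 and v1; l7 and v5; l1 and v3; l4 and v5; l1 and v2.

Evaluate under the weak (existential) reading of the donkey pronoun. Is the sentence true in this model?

"it" takes "a volume" as antecedent — a donkey pronoun bound across the clause boundary.
Truth condition: for no (l,v) with shelved(l,v) does scanned(l,v) hold.
Restrictor pairs — does the scope hold? (l1,v1):fails  (l1,v5):fails  (l3,v5):fails  (l3,v6):fails  (l4,v1):fails  (l4,v2):fails  (l5,v1):fails  (l5,v5):fails  (l6,v4):fails  (l6,v6):fails  (l7,v1):fails  (l7,v3):fails  (l7,v4):fails  (l7,v6):fails
Scope holds for no restrictor pair, so the sentence is true.

True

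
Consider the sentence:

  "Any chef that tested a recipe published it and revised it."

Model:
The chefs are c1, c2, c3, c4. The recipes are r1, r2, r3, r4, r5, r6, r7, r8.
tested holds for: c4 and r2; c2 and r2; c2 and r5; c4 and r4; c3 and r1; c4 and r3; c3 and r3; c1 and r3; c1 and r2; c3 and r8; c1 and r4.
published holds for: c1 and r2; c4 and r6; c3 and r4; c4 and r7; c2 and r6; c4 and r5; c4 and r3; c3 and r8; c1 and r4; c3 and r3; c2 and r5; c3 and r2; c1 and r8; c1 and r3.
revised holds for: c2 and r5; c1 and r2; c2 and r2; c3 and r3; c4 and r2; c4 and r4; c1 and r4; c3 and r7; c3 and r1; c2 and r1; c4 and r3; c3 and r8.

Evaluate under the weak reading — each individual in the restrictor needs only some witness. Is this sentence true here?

True

"it" takes "a recipe" as antecedent — a donkey pronoun bound across the clause boundary.
Weak reading: every chef c with some tested-recipe has at least one tested-recipe r such that published(c,r) ∧ revised(c,r).
Per chef: c1:✓  c2:✓  c3:✓  c4:✓
Every chef in the restrictor has a witness.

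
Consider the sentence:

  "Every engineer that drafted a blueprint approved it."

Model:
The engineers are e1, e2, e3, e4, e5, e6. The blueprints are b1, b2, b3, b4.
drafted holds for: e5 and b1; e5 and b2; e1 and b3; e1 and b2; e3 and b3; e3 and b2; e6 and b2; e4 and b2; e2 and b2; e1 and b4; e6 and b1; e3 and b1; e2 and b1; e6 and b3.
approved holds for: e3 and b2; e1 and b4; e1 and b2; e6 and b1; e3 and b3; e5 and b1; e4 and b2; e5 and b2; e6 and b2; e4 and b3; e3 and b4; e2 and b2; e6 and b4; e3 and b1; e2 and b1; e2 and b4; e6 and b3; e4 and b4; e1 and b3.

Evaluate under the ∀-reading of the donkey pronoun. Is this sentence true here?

True

"it" takes "a blueprint" as antecedent — a donkey pronoun bound across the clause boundary.
Strong reading: for every (e,b) with drafted(e,b), approved(e,b).
Restrictor pairs: (e1,b2) ✓  (e1,b3) ✓  (e1,b4) ✓  (e2,b1) ✓  (e2,b2) ✓  (e3,b1) ✓  (e3,b2) ✓  (e3,b3) ✓  (e4,b2) ✓  (e5,b1) ✓  (e5,b2) ✓  (e6,b1) ✓  (e6,b2) ✓  (e6,b3) ✓
Every restrictor pair satisfies the scope.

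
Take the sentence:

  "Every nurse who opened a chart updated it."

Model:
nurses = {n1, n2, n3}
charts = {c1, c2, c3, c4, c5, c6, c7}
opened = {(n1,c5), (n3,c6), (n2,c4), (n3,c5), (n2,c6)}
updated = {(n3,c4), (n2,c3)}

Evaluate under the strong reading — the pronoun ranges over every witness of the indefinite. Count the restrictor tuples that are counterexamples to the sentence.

"it" takes "a chart" as antecedent — a donkey pronoun bound across the clause boundary.
Strong reading: for every (n,c) with opened(n,c), updated(n,c).
Restrictor pairs: (n1,c5) ✗  (n2,c4) ✗  (n2,c6) ✗  (n3,c5) ✗  (n3,c6) ✗
Counterexamples (restrictor pairs failing the scope): 5.

5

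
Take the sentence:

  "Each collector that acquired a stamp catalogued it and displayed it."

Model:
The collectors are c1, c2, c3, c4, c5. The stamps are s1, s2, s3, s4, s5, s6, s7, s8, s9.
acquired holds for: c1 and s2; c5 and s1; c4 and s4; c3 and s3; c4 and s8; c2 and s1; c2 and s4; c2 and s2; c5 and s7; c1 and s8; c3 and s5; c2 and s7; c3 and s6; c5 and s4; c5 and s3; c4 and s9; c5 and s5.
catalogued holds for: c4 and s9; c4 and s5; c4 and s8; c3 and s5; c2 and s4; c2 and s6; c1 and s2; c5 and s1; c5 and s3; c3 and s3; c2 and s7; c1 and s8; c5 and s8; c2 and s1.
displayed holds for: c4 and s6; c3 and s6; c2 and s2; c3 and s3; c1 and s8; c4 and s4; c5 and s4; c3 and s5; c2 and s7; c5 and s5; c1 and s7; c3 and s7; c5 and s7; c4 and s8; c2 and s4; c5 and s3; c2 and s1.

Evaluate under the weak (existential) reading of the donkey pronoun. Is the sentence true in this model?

"it" takes "a stamp" as antecedent — a donkey pronoun bound across the clause boundary.
Weak reading: every collector c with some acquired-stamp has at least one acquired-stamp s such that catalogued(c,s) ∧ displayed(c,s).
Per collector: c1:✓  c2:✓  c3:✓  c4:✓  c5:✓
Every collector in the restrictor has a witness.

True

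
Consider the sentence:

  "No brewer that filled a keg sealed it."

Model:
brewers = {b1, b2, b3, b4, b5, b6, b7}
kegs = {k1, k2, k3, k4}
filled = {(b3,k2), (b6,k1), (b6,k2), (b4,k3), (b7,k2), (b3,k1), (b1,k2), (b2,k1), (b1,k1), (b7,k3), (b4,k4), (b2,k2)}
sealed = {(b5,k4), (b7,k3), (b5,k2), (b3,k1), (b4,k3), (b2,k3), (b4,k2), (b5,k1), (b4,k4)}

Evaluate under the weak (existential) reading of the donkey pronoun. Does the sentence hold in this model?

"it" takes "a keg" as antecedent — a donkey pronoun bound across the clause boundary.
Truth condition: for no (b,k) with filled(b,k) does sealed(b,k) hold.
Restrictor pairs — does the scope hold? (b1,k1):fails  (b1,k2):fails  (b2,k1):fails  (b2,k2):fails  (b3,k1):holds  (b3,k2):fails  (b4,k3):holds  (b4,k4):holds  (b6,k1):fails  (b6,k2):fails  (b7,k2):fails  (b7,k3):holds
Scope holds for 4 pair(s), so the sentence is false.

False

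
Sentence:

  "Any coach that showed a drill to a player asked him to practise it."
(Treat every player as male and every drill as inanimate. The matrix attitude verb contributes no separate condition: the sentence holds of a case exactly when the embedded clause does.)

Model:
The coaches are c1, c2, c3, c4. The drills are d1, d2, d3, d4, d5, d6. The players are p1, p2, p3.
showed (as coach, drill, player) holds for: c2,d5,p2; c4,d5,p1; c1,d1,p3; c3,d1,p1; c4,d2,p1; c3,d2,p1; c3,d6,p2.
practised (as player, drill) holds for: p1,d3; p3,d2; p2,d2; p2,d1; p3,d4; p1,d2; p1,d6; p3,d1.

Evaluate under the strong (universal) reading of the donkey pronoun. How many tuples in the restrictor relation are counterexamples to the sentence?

4

"him" takes "a player" as antecedent and "it" takes "a drill"; both are donkey pronouns co-varying with the restrictor.
Strong reading: for every (c,d,p) with showed(c,d,p), practised(p,d).
Restrictor triples: (c1,d1,p3)→practised(p3,d1) ✓  (c2,d5,p2)→practised(p2,d5) ✗  (c3,d1,p1)→practised(p1,d1) ✗  (c3,d2,p1)→practised(p1,d2) ✓  (c3,d6,p2)→practised(p2,d6) ✗  (c4,d2,p1)→practised(p1,d2) ✓  (c4,d5,p1)→practised(p1,d5) ✗
Counterexamples (restrictor triples failing the scope): 4.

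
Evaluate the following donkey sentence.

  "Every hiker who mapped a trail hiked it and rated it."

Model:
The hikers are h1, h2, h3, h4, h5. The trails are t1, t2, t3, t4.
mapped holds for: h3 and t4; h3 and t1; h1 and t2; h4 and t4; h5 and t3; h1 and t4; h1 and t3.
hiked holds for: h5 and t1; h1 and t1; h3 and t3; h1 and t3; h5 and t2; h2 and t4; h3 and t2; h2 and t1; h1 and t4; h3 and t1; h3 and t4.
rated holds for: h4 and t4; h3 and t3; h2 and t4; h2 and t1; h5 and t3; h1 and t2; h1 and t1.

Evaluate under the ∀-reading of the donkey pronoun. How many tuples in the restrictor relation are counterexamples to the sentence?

7

"it" takes "a trail" as antecedent — a donkey pronoun bound across the clause boundary.
Strong reading: for every (h,t) with mapped(h,t), hiked(h,t) ∧ rated(h,t).
Restrictor pairs: (h1,t2) ✗  (h1,t3) ✗  (h1,t4) ✗  (h3,t1) ✗  (h3,t4) ✗  (h4,t4) ✗  (h5,t3) ✗
Counterexamples (restrictor pairs failing the scope): 7.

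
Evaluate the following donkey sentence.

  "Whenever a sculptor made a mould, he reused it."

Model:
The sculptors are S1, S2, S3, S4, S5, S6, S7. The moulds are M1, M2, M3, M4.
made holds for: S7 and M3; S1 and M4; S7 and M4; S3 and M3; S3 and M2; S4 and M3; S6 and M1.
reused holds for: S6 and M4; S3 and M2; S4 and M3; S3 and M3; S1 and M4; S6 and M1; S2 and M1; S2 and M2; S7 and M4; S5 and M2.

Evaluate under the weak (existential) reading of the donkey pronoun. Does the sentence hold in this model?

"it" takes "a mould" as antecedent — a donkey pronoun bound across the clause boundary.
Weak reading: every sculptor s with some made-mould has at least one made-mould m such that reused(s,m).
Per sculptor: S1:✓  S3:✓  S4:✓  S6:✓  S7:✓
Every sculptor in the restrictor has a witness.

True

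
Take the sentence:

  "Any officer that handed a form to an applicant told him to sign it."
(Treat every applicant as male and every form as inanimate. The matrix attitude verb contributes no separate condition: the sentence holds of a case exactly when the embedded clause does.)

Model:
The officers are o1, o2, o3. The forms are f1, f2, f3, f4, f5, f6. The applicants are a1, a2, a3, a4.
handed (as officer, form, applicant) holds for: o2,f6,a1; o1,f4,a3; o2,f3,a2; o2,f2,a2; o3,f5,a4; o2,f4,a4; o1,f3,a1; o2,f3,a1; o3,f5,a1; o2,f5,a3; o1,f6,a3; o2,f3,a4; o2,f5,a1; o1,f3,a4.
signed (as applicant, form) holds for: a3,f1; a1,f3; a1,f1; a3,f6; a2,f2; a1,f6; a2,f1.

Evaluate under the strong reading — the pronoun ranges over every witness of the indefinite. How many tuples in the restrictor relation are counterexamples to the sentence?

"him" takes "an applicant" as antecedent and "it" takes "a form"; both are donkey pronouns co-varying with the restrictor.
Strong reading: for every (o,f,a) with handed(o,f,a), signed(a,f).
Restrictor triples: (o1,f3,a1)→signed(a1,f3) ✓  (o1,f3,a4)→signed(a4,f3) ✗  (o1,f4,a3)→signed(a3,f4) ✗  (o1,f6,a3)→signed(a3,f6) ✓  (o2,f2,a2)→signed(a2,f2) ✓  (o2,f3,a1)→signed(a1,f3) ✓  (o2,f3,a2)→signed(a2,f3) ✗  (o2,f3,a4)→signed(a4,f3) ✗  (o2,f4,a4)→signed(a4,f4) ✗  (o2,f5,a1)→signed(a1,f5) ✗  (o2,f5,a3)→signed(a3,f5) ✗  (o2,f6,a1)→signed(a1,f6) ✓  (o3,f5,a1)→signed(a1,f5) ✗  (o3,f5,a4)→signed(a4,f5) ✗
Counterexamples (restrictor triples failing the scope): 9.

9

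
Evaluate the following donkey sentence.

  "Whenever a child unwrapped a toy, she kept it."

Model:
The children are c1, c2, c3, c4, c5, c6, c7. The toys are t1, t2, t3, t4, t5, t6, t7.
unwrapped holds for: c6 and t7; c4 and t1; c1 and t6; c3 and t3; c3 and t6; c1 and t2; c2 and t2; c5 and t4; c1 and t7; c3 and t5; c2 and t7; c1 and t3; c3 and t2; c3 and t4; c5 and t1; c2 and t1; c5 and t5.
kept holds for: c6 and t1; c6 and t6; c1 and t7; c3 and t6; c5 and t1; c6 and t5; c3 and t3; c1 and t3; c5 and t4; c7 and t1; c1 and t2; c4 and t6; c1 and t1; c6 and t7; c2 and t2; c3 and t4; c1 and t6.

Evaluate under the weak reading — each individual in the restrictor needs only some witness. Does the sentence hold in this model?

False

"it" takes "a toy" as antecedent — a donkey pronoun bound across the clause boundary.
Weak reading: every child c with some unwrapped-toy has at least one unwrapped-toy t such that kept(c,t).
Per child: c1:✓  c2:✓  c3:✓  c4:✗  c5:✓  c6:✓
c4 has no witness among its unwrapped-toys.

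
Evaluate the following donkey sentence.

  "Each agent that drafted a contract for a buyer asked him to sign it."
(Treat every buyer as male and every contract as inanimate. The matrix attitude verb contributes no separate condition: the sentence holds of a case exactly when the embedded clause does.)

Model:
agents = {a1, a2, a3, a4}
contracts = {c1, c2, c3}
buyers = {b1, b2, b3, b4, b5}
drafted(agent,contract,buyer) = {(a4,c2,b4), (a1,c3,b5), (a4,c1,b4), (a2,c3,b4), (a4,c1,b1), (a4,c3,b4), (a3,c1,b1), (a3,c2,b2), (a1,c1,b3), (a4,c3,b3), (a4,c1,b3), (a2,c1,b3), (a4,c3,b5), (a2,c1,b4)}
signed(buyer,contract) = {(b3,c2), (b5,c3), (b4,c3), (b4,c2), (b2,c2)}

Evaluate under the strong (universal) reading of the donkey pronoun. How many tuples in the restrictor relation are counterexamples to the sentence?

8

"him" takes "a buyer" as antecedent and "it" takes "a contract"; both are donkey pronouns co-varying with the restrictor.
Strong reading: for every (a,c,b) with drafted(a,c,b), signed(b,c).
Restrictor triples: (a1,c1,b3)→signed(b3,c1) ✗  (a1,c3,b5)→signed(b5,c3) ✓  (a2,c1,b3)→signed(b3,c1) ✗  (a2,c1,b4)→signed(b4,c1) ✗  (a2,c3,b4)→signed(b4,c3) ✓  (a3,c1,b1)→signed(b1,c1) ✗  (a3,c2,b2)→signed(b2,c2) ✓  (a4,c1,b1)→signed(b1,c1) ✗  (a4,c1,b3)→signed(b3,c1) ✗  (a4,c1,b4)→signed(b4,c1) ✗  (a4,c2,b4)→signed(b4,c2) ✓  (a4,c3,b3)→signed(b3,c3) ✗  (a4,c3,b4)→signed(b4,c3) ✓  (a4,c3,b5)→signed(b5,c3) ✓
Counterexamples (restrictor triples failing the scope): 8.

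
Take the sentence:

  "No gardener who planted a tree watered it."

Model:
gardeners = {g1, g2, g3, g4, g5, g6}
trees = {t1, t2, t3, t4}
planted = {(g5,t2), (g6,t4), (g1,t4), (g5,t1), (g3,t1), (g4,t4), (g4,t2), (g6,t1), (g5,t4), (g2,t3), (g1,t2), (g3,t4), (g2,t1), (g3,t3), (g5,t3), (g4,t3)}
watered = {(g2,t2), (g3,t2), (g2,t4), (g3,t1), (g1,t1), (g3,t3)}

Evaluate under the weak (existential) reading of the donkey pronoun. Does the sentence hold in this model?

False

"it" takes "a tree" as antecedent — a donkey pronoun bound across the clause boundary.
Truth condition: for no (g,t) with planted(g,t) does watered(g,t) hold.
Restrictor pairs — does the scope hold? (g1,t2):fails  (g1,t4):fails  (g2,t1):fails  (g2,t3):fails  (g3,t1):holds  (g3,t3):holds  (g3,t4):fails  (g4,t2):fails  (g4,t3):fails  (g4,t4):fails  (g5,t1):fails  (g5,t2):fails  (g5,t3):fails  (g5,t4):fails  (g6,t1):fails  (g6,t4):fails
Scope holds for 2 pair(s), so the sentence is false.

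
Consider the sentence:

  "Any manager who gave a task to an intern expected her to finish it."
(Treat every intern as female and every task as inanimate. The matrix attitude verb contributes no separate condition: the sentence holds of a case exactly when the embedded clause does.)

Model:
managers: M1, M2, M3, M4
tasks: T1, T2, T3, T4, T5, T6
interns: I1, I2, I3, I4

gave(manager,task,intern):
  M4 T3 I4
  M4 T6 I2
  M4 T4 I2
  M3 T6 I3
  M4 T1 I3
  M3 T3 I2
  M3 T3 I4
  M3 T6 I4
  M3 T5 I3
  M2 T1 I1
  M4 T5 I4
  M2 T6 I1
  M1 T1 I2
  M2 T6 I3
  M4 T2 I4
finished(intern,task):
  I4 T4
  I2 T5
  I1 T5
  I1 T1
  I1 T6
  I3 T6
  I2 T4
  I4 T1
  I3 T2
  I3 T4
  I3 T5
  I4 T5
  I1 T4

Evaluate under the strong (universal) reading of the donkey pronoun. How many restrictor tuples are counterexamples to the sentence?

"her" takes "an intern" as antecedent and "it" takes "a task"; both are donkey pronouns co-varying with the restrictor.
Strong reading: for every (m,t,i) with gave(m,t,i), finished(i,t).
Restrictor triples: (M1,T1,I2)→finished(I2,T1) ✗  (M2,T1,I1)→finished(I1,T1) ✓  (M2,T6,I1)→finished(I1,T6) ✓  (M2,T6,I3)→finished(I3,T6) ✓  (M3,T3,I2)→finished(I2,T3) ✗  (M3,T3,I4)→finished(I4,T3) ✗  (M3,T5,I3)→finished(I3,T5) ✓  (M3,T6,I3)→finished(I3,T6) ✓  (M3,T6,I4)→finished(I4,T6) ✗  (M4,T1,I3)→finished(I3,T1) ✗  (M4,T2,I4)→finished(I4,T2) ✗  (M4,T3,I4)→finished(I4,T3) ✗  (M4,T4,I2)→finished(I2,T4) ✓  (M4,T5,I4)→finished(I4,T5) ✓  (M4,T6,I2)→finished(I2,T6) ✗
Counterexamples (restrictor triples failing the scope): 8.

8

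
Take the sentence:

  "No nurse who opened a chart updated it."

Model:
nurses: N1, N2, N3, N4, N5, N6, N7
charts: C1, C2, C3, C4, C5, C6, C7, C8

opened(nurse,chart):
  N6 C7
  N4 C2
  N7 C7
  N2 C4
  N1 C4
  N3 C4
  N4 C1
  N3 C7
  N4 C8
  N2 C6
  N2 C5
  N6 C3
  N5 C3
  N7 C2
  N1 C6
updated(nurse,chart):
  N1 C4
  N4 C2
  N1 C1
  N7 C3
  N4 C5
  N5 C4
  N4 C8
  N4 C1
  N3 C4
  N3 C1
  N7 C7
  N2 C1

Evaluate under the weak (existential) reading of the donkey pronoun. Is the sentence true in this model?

False

"it" takes "a chart" as antecedent — a donkey pronoun bound across the clause boundary.
Truth condition: for no (n,c) with opened(n,c) does updated(n,c) hold.
Restrictor pairs — does the scope hold? (N1,C4):holds  (N1,C6):fails  (N2,C4):fails  (N2,C5):fails  (N2,C6):fails  (N3,C4):holds  (N3,C7):fails  (N4,C1):holds  (N4,C2):holds  (N4,C8):holds  (N5,C3):fails  (N6,C3):fails  (N6,C7):fails  (N7,C2):fails  (N7,C7):holds
Scope holds for 6 pair(s), so the sentence is false.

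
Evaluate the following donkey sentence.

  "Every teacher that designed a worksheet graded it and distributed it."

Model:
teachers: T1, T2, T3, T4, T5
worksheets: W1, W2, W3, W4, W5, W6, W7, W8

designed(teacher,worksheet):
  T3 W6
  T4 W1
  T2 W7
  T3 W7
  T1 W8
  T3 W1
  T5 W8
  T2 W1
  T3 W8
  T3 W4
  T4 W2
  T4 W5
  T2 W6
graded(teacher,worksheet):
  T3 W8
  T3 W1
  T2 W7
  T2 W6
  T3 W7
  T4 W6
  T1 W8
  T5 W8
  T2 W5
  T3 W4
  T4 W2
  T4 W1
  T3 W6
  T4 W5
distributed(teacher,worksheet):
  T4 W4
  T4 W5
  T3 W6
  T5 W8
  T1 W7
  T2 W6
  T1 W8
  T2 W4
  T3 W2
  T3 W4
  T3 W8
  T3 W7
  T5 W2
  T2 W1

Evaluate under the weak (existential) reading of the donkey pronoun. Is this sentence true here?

"it" takes "a worksheet" as antecedent — a donkey pronoun bound across the clause boundary.
Weak reading: every teacher t with some designed-worksheet has at least one designed-worksheet w such that graded(t,w) ∧ distributed(t,w).
Per teacher: T1:✓  T2:✓  T3:✓  T4:✓  T5:✓
Every teacher in the restrictor has a witness.

True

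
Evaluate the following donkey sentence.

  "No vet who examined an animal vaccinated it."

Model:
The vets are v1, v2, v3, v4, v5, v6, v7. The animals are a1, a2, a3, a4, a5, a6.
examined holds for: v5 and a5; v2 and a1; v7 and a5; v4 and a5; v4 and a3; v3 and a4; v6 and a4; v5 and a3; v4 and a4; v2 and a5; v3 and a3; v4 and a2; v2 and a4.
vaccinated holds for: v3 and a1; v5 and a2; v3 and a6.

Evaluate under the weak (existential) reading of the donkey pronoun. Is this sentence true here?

True

"it" takes "an animal" as antecedent — a donkey pronoun bound across the clause boundary.
Truth condition: for no (v,a) with examined(v,a) does vaccinated(v,a) hold.
Restrictor pairs — does the scope hold? (v2,a1):fails  (v2,a4):fails  (v2,a5):fails  (v3,a3):fails  (v3,a4):fails  (v4,a2):fails  (v4,a3):fails  (v4,a4):fails  (v4,a5):fails  (v5,a3):fails  (v5,a5):fails  (v6,a4):fails  (v7,a5):fails
Scope holds for no restrictor pair, so the sentence is true.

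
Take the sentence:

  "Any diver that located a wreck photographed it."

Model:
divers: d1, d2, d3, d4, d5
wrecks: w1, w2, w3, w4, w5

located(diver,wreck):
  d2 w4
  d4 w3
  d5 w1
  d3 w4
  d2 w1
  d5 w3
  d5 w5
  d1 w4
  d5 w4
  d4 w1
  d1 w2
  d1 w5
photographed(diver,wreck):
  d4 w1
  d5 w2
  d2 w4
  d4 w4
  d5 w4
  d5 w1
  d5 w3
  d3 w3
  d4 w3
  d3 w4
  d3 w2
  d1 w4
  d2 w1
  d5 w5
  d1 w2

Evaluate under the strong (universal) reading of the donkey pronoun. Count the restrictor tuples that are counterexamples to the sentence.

"it" takes "a wreck" as antecedent — a donkey pronoun bound across the clause boundary.
Strong reading: for every (d,w) with located(d,w), photographed(d,w).
Restrictor pairs: (d1,w2) ✓  (d1,w4) ✓  (d1,w5) ✗  (d2,w1) ✓  (d2,w4) ✓  (d3,w4) ✓  (d4,w1) ✓  (d4,w3) ✓  (d5,w1) ✓  (d5,w3) ✓  (d5,w4) ✓  (d5,w5) ✓
Counterexamples (restrictor pairs failing the scope): 1.

1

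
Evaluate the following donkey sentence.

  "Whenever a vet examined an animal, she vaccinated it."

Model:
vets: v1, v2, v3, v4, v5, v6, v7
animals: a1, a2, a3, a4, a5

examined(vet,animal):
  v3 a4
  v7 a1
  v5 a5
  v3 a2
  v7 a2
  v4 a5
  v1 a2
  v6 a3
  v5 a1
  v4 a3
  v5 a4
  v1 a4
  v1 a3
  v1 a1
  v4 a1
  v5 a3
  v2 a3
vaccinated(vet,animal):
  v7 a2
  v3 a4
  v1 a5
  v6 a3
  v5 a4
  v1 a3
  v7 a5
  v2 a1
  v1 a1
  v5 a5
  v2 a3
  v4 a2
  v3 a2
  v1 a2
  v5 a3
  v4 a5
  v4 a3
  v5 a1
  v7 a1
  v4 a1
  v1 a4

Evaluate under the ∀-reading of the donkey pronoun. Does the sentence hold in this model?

"it" takes "an animal" as antecedent — a donkey pronoun bound across the clause boundary.
Strong reading: for every (v,a) with examined(v,a), vaccinated(v,a).
Restrictor pairs: (v1,a1) ✓  (v1,a2) ✓  (v1,a3) ✓  (v1,a4) ✓  (v2,a3) ✓  (v3,a2) ✓  (v3,a4) ✓  (v4,a1) ✓  (v4,a3) ✓  (v4,a5) ✓  (v5,a1) ✓  (v5,a3) ✓  (v5,a4) ✓  (v5,a5) ✓  (v6,a3) ✓  (v7,a1) ✓  (v7,a2) ✓
Every restrictor pair satisfies the scope.

True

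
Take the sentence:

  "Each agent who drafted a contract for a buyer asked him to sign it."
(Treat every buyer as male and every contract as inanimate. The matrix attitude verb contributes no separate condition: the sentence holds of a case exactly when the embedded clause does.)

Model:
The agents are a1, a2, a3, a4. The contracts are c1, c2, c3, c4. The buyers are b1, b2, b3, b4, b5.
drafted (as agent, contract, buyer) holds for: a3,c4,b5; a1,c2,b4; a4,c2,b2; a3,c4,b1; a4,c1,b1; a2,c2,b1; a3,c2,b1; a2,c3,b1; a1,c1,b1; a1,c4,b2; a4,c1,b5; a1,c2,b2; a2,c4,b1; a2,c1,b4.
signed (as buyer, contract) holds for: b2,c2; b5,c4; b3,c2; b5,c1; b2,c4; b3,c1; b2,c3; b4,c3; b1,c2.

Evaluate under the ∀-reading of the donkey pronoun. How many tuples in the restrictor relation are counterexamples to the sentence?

7

"him" takes "a buyer" as antecedent and "it" takes "a contract"; both are donkey pronouns co-varying with the restrictor.
Strong reading: for every (a,c,b) with drafted(a,c,b), signed(b,c).
Restrictor triples: (a1,c1,b1)→signed(b1,c1) ✗  (a1,c2,b2)→signed(b2,c2) ✓  (a1,c2,b4)→signed(b4,c2) ✗  (a1,c4,b2)→signed(b2,c4) ✓  (a2,c1,b4)→signed(b4,c1) ✗  (a2,c2,b1)→signed(b1,c2) ✓  (a2,c3,b1)→signed(b1,c3) ✗  (a2,c4,b1)→signed(b1,c4) ✗  (a3,c2,b1)→signed(b1,c2) ✓  (a3,c4,b1)→signed(b1,c4) ✗  (a3,c4,b5)→signed(b5,c4) ✓  (a4,c1,b1)→signed(b1,c1) ✗  (a4,c1,b5)→signed(b5,c1) ✓  (a4,c2,b2)→signed(b2,c2) ✓
Counterexamples (restrictor triples failing the scope): 7.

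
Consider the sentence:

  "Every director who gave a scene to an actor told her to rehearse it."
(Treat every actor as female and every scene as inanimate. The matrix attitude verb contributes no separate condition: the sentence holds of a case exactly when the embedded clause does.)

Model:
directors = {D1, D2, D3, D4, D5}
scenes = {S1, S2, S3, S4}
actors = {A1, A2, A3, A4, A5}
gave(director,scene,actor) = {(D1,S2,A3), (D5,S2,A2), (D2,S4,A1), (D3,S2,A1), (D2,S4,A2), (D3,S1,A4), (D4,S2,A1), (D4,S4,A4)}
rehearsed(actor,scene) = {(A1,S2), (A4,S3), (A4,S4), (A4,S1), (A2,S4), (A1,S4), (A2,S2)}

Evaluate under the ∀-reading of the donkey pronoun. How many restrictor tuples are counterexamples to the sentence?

1

"her" takes "an actor" as antecedent and "it" takes "a scene"; both are donkey pronouns co-varying with the restrictor.
Strong reading: for every (d,s,a) with gave(d,s,a), rehearsed(a,s).
Restrictor triples: (D1,S2,A3)→rehearsed(A3,S2) ✗  (D2,S4,A1)→rehearsed(A1,S4) ✓  (D2,S4,A2)→rehearsed(A2,S4) ✓  (D3,S1,A4)→rehearsed(A4,S1) ✓  (D3,S2,A1)→rehearsed(A1,S2) ✓  (D4,S2,A1)→rehearsed(A1,S2) ✓  (D4,S4,A4)→rehearsed(A4,S4) ✓  (D5,S2,A2)→rehearsed(A2,S2) ✓
Counterexamples (restrictor triples failing the scope): 1.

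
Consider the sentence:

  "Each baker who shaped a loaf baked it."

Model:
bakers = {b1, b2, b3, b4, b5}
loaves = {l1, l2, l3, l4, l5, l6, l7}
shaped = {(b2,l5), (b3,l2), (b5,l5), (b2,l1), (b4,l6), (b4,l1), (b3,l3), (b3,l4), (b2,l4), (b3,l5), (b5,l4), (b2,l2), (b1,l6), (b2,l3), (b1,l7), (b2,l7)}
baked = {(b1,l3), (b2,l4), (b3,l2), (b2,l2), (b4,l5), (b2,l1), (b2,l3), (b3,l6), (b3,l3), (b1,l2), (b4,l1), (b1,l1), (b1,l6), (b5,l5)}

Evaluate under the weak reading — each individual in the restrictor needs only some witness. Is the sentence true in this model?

True

"it" takes "a loaf" as antecedent — a donkey pronoun bound across the clause boundary.
Weak reading: every baker b with some shaped-loaf has at least one shaped-loaf l such that baked(b,l).
Per baker: b1:✓  b2:✓  b3:✓  b4:✓  b5:✓
Every baker in the restrictor has a witness.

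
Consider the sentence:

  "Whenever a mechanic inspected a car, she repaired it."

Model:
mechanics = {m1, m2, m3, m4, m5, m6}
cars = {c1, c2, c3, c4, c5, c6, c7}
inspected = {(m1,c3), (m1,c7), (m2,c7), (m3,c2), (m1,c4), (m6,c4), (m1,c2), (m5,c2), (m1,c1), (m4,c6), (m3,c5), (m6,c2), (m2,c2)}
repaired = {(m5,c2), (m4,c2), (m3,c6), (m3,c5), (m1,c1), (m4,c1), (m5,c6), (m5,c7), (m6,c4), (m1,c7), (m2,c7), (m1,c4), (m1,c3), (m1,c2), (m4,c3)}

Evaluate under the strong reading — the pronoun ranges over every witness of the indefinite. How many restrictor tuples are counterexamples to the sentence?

"it" takes "a car" as antecedent — a donkey pronoun bound across the clause boundary.
Strong reading: for every (m,c) with inspected(m,c), repaired(m,c).
Restrictor pairs: (m1,c1) ✓  (m1,c2) ✓  (m1,c3) ✓  (m1,c4) ✓  (m1,c7) ✓  (m2,c2) ✗  (m2,c7) ✓  (m3,c2) ✗  (m3,c5) ✓  (m4,c6) ✗  (m5,c2) ✓  (m6,c2) ✗  (m6,c4) ✓
Counterexamples (restrictor pairs failing the scope): 4.

4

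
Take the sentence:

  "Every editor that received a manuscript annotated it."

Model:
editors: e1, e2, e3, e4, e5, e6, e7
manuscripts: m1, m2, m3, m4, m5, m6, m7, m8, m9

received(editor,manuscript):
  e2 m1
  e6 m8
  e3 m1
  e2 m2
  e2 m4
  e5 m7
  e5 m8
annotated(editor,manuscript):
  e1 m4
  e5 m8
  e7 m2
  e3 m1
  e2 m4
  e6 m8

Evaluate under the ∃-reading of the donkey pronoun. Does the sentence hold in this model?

True

"it" takes "a manuscript" as antecedent — a donkey pronoun bound across the clause boundary.
Weak reading: every editor e with some received-manuscript has at least one received-manuscript m such that annotated(e,m).
Per editor: e2:✓  e3:✓  e5:✓  e6:✓
Every editor in the restrictor has a witness.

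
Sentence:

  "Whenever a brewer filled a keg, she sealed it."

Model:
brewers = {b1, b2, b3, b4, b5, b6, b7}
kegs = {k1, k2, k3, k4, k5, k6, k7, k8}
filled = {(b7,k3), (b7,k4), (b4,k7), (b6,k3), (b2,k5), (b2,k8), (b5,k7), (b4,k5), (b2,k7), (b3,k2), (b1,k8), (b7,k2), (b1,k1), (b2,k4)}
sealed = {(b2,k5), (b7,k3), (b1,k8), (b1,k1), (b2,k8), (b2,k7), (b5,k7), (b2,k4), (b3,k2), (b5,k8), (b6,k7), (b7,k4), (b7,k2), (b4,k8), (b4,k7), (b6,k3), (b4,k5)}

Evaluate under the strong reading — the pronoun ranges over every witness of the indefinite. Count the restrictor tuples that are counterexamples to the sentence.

"it" takes "a keg" as antecedent — a donkey pronoun bound across the clause boundary.
Strong reading: for every (b,k) with filled(b,k), sealed(b,k).
Restrictor pairs: (b1,k1) ✓  (b1,k8) ✓  (b2,k4) ✓  (b2,k5) ✓  (b2,k7) ✓  (b2,k8) ✓  (b3,k2) ✓  (b4,k5) ✓  (b4,k7) ✓  (b5,k7) ✓  (b6,k3) ✓  (b7,k2) ✓  (b7,k3) ✓  (b7,k4) ✓
Counterexamples (restrictor pairs failing the scope): 0.

0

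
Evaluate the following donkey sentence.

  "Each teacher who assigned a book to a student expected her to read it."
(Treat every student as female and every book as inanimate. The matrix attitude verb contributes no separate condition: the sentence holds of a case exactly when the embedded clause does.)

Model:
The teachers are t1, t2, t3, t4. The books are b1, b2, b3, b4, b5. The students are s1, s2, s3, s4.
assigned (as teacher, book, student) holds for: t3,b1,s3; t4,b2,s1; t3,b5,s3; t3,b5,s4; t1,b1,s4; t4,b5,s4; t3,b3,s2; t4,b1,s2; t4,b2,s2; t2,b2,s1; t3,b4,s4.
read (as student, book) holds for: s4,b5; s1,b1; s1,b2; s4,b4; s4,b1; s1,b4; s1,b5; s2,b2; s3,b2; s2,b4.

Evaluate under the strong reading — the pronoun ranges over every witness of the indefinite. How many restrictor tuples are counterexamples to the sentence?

4

"her" takes "a student" as antecedent and "it" takes "a book"; both are donkey pronouns co-varying with the restrictor.
Strong reading: for every (t,b,s) with assigned(t,b,s), read(s,b).
Restrictor triples: (t1,b1,s4)→read(s4,b1) ✓  (t2,b2,s1)→read(s1,b2) ✓  (t3,b1,s3)→read(s3,b1) ✗  (t3,b3,s2)→read(s2,b3) ✗  (t3,b4,s4)→read(s4,b4) ✓  (t3,b5,s3)→read(s3,b5) ✗  (t3,b5,s4)→read(s4,b5) ✓  (t4,b1,s2)→read(s2,b1) ✗  (t4,b2,s1)→read(s1,b2) ✓  (t4,b2,s2)→read(s2,b2) ✓  (t4,b5,s4)→read(s4,b5) ✓
Counterexamples (restrictor triples failing the scope): 4.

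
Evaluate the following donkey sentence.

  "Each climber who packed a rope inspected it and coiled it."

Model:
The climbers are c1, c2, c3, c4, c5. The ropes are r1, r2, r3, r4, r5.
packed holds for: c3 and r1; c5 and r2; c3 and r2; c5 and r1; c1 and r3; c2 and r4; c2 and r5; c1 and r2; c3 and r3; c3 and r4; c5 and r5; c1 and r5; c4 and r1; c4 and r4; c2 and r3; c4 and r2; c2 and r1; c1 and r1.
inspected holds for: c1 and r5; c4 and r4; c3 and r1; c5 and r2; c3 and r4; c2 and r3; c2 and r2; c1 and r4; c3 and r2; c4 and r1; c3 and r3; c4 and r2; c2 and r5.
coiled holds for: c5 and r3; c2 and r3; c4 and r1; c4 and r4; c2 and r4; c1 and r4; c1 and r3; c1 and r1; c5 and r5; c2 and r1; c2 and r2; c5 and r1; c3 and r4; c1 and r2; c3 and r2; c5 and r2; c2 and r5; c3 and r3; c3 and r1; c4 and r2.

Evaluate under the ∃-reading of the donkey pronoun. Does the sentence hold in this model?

False

"it" takes "a rope" as antecedent — a donkey pronoun bound across the clause boundary.
Weak reading: every climber c with some packed-rope has at least one packed-rope r such that inspected(c,r) ∧ coiled(c,r).
Per climber: c1:✗  c2:✓  c3:✓  c4:✓  c5:✓
c1 has no witness among its packed-ropes.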